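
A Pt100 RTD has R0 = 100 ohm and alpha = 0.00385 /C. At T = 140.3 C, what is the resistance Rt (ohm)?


The RTD equation: Rt = R0 * (1 + alpha * T).
Rt = 100 * (1 + 0.00385 * 140.3)
Rt = 100 * (1 + 0.540155)
Rt = 100 * 1.540155
Rt = 154.016 ohm

154.016 ohm


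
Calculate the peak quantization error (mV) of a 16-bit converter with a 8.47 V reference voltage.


The maximum quantization error is +/- LSB/2.
LSB = Vref / 2^n = 8.47 / 65536 = 0.00012924 V
Max error = LSB / 2 = 0.00012924 / 2 = 6.462e-05 V
Max error = 0.0646 mV

0.0646 mV


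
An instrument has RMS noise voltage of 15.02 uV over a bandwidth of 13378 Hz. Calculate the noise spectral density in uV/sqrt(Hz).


Noise spectral density = Vrms / sqrt(BW).
NSD = 15.02 / sqrt(13378)
NSD = 15.02 / 115.6633
NSD = 0.1299 uV/sqrt(Hz)

0.1299 uV/sqrt(Hz)


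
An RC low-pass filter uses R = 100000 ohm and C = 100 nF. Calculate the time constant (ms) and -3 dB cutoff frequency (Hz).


Time constant: tau = R * C.
tau = 100000 * 1.00e-07 = 0.01 s
tau = 10.0 ms
Cutoff frequency: fc = 1 / (2*pi*R*C).
fc = 1 / (2*pi*0.01) = 15.92 Hz

tau = 10.0 ms, fc = 15.92 Hz


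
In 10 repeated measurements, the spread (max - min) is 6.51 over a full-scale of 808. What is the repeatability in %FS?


Repeatability = (spread / full scale) * 100%.
R = (6.51 / 808) * 100
R = 0.806 %FS

0.806 %FS


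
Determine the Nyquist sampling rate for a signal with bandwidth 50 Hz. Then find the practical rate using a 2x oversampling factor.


By Nyquist theorem, fs_min = 2 * fmax.
fs_min = 2 * 50 = 100 Hz
Practical rate = 2 * fs_min = 2 * 100 = 200 Hz

fs_min = 100 Hz, fs_practical = 200 Hz


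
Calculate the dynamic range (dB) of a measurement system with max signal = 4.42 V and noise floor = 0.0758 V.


Dynamic range = 20 * log10(Vmax / Vnoise).
DR = 20 * log10(4.42 / 0.0758)
DR = 20 * log10(58.31)
DR = 35.32 dB

35.32 dB


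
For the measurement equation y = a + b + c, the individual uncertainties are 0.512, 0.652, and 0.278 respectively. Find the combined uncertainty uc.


For a sum of independent quantities, uc = sqrt(u1^2 + u2^2 + u3^2).
uc = sqrt(0.512^2 + 0.652^2 + 0.278^2)
uc = sqrt(0.262144 + 0.425104 + 0.077284)
uc = 0.8744

0.8744


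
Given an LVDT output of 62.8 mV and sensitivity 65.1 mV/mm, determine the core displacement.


Displacement = Vout / sensitivity.
d = 62.8 / 65.1
d = 0.965 mm

0.965 mm


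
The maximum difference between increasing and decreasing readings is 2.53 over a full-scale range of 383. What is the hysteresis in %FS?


Hysteresis = (max difference / full scale) * 100%.
H = (2.53 / 383) * 100
H = 0.661 %FS

0.661 %FS


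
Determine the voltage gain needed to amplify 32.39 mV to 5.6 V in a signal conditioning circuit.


Gain = Vout / Vin (converting to same units).
G = 5.6 V / 32.39 mV
G = 5600.0 mV / 32.39 mV
G = 172.89

172.89


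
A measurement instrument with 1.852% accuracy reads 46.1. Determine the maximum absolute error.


Absolute error = (accuracy% / 100) * reading.
Error = (1.852 / 100) * 46.1
Error = 0.01852 * 46.1
Error = 0.8538

0.8538


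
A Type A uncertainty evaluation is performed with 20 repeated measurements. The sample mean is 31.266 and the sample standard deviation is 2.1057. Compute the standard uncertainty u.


The standard uncertainty for Type A evaluation is u = s / sqrt(n).
u = 2.1057 / sqrt(20)
u = 2.1057 / 4.4721
u = 0.4708

0.4708


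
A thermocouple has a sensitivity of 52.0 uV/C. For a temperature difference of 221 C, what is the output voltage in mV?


The thermocouple output V = sensitivity * dT.
V = 52.0 uV/C * 221 C
V = 11492.0 uV
V = 11.492 mV

11.492 mV


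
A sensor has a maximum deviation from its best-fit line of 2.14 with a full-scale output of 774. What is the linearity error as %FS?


Linearity error = (max deviation / full scale) * 100%.
Linearity = (2.14 / 774) * 100
Linearity = 0.276 %FS

0.276 %FS


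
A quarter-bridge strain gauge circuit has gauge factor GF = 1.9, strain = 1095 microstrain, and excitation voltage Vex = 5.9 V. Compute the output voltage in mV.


Quarter bridge output: Vout = (GF * epsilon * Vex) / 4.
Vout = (1.9 * 1095e-6 * 5.9) / 4
Vout = 0.01227495 / 4 V
Vout = 0.00306874 V = 3.0687 mV

3.0687 mV


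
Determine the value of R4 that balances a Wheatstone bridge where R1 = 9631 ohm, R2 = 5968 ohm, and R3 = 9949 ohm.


At balance: R1*R4 = R2*R3, so R4 = R2*R3/R1.
R4 = 5968 * 9949 / 9631
R4 = 59375632 / 9631
R4 = 6165.05 ohm

6165.05 ohm


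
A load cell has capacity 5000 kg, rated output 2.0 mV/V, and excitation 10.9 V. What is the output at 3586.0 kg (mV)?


Vout = rated_output * Vex * (load / capacity).
Vout = 2.0 * 10.9 * (3586.0 / 5000)
Vout = 2.0 * 10.9 * 0.7172
Vout = 15.635 mV

15.635 mV


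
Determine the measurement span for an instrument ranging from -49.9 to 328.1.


Span = upper range - lower range.
Span = 328.1 - (-49.9)
Span = 378.0

378.0


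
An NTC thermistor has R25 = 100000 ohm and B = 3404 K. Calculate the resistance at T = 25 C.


NTC thermistor equation: Rt = R25 * exp(B * (1/T - 1/T25)).
T in Kelvin: 298.15 K, T25 = 298.15 K
1/T - 1/T25 = 1/298.15 - 1/298.15 = 0.0
B * (1/T - 1/T25) = 3404 * 0.0 = 0.0
Rt = 100000 * exp(0.0) = 100000.0 ohm

100000.0 ohm


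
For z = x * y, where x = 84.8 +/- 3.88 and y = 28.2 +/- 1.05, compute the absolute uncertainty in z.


For a product z = x*y, the relative uncertainty is:
uz/z = sqrt((ux/x)^2 + (uy/y)^2)
Relative uncertainties: ux/x = 3.88/84.8 = 0.045755
uy/y = 1.05/28.2 = 0.037234
z = 84.8 * 28.2 = 2391.4
uz = 2391.4 * sqrt(0.045755^2 + 0.037234^2) = 141.067

141.067


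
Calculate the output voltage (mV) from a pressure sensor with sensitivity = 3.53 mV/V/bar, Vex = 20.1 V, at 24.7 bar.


Output = sensitivity * Vex * P.
Vout = 3.53 * 20.1 * 24.7
Vout = 70.953 * 24.7
Vout = 1752.54 mV

1752.54 mV


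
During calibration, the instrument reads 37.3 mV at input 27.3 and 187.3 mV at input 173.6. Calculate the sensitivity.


Sensitivity = (y2 - y1) / (x2 - x1).
S = (187.3 - 37.3) / (173.6 - 27.3)
S = 150.0 / 146.3
S = 1.0253 mV/unit

1.0253 mV/unit


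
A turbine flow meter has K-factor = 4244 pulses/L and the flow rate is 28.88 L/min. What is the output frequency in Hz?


Frequency = K * Q / 60 (converting L/min to L/s).
f = 4244 * 28.88 / 60
f = 122566.72 / 60
f = 2042.78 Hz

2042.78 Hz


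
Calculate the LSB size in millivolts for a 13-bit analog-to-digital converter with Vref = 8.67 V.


The resolution (LSB) of an ADC is Vref / 2^n.
LSB = 8.67 / 2^13
LSB = 8.67 / 8192
LSB = 0.00105835 V = 1.05834961 mV

1.05834961 mV


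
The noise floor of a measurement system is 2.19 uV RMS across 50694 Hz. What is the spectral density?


Noise spectral density = Vrms / sqrt(BW).
NSD = 2.19 / sqrt(50694)
NSD = 2.19 / 225.1533
NSD = 0.0097 uV/sqrt(Hz)

0.0097 uV/sqrt(Hz)


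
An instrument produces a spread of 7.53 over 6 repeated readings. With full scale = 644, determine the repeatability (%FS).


Repeatability = (spread / full scale) * 100%.
R = (7.53 / 644) * 100
R = 1.169 %FS

1.169 %FS


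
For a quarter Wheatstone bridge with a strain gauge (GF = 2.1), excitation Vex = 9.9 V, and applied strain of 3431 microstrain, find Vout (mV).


Quarter bridge output: Vout = (GF * epsilon * Vex) / 4.
Vout = (2.1 * 3431e-6 * 9.9) / 4
Vout = 0.07133049 / 4 V
Vout = 0.01783262 V = 17.8326 mV

17.8326 mV


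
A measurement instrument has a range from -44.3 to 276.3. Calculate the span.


Span = upper range - lower range.
Span = 276.3 - (-44.3)
Span = 320.6

320.6


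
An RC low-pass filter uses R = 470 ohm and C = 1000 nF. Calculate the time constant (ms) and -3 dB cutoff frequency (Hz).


Time constant: tau = R * C.
tau = 470 * 1.00e-06 = 0.00047 s
tau = 0.47 ms
Cutoff frequency: fc = 1 / (2*pi*R*C).
fc = 1 / (2*pi*0.00047) = 338.63 Hz

tau = 0.47 ms, fc = 338.63 Hz


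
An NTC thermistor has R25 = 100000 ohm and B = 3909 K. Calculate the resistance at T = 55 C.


NTC thermistor equation: Rt = R25 * exp(B * (1/T - 1/T25)).
T in Kelvin: 328.15 K, T25 = 298.15 K
1/T - 1/T25 = 1/328.15 - 1/298.15 = -0.00030663
B * (1/T - 1/T25) = 3909 * -0.00030663 = -1.1986
Rt = 100000 * exp(-1.1986) = 30161.2 ohm

30161.2 ohm


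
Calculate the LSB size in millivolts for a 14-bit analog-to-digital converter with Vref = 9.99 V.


The resolution (LSB) of an ADC is Vref / 2^n.
LSB = 9.99 / 2^14
LSB = 9.99 / 16384
LSB = 0.00060974 V = 0.60974121 mV

0.60974121 mV


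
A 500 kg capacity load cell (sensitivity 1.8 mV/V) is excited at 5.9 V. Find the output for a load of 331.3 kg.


Vout = rated_output * Vex * (load / capacity).
Vout = 1.8 * 5.9 * (331.3 / 500)
Vout = 1.8 * 5.9 * 0.6626
Vout = 7.037 mV

7.037 mV


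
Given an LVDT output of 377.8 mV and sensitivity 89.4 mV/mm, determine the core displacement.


Displacement = Vout / sensitivity.
d = 377.8 / 89.4
d = 4.226 mm

4.226 mm


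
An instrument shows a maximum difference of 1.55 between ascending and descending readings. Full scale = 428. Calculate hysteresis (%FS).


Hysteresis = (max difference / full scale) * 100%.
H = (1.55 / 428) * 100
H = 0.362 %FS

0.362 %FS


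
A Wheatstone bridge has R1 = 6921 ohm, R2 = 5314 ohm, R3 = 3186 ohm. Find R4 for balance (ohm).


At balance: R1*R4 = R2*R3, so R4 = R2*R3/R1.
R4 = 5314 * 3186 / 6921
R4 = 16930404 / 6921
R4 = 2446.24 ohm

2446.24 ohm


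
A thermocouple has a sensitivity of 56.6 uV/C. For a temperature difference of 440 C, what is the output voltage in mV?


The thermocouple output V = sensitivity * dT.
V = 56.6 uV/C * 440 C
V = 24904.0 uV
V = 24.904 mV

24.904 mV


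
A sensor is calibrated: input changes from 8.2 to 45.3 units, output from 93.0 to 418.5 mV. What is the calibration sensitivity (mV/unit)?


Sensitivity = (y2 - y1) / (x2 - x1).
S = (418.5 - 93.0) / (45.3 - 8.2)
S = 325.5 / 37.1
S = 8.7736 mV/unit

8.7736 mV/unit


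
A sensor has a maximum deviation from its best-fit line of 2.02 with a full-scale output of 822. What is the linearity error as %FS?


Linearity error = (max deviation / full scale) * 100%.
Linearity = (2.02 / 822) * 100
Linearity = 0.246 %FS

0.246 %FS


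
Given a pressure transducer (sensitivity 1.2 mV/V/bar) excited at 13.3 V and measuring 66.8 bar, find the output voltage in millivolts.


Output = sensitivity * Vex * P.
Vout = 1.2 * 13.3 * 66.8
Vout = 15.96 * 66.8
Vout = 1066.13 mV

1066.13 mV


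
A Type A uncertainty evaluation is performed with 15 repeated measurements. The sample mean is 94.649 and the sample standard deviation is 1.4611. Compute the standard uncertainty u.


The standard uncertainty for Type A evaluation is u = s / sqrt(n).
u = 1.4611 / sqrt(15)
u = 1.4611 / 3.873
u = 0.3773

0.3773


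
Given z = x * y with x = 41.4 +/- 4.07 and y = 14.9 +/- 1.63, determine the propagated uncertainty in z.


For a product z = x*y, the relative uncertainty is:
uz/z = sqrt((ux/x)^2 + (uy/y)^2)
Relative uncertainties: ux/x = 4.07/41.4 = 0.098309
uy/y = 1.63/14.9 = 0.109396
z = 41.4 * 14.9 = 616.9
uz = 616.9 * sqrt(0.098309^2 + 0.109396^2) = 90.727

90.727


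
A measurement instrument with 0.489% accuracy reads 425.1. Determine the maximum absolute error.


Absolute error = (accuracy% / 100) * reading.
Error = (0.489 / 100) * 425.1
Error = 0.00489 * 425.1
Error = 2.0787

2.0787


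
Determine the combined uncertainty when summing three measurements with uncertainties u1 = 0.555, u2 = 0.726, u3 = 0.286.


For a sum of independent quantities, uc = sqrt(u1^2 + u2^2 + u3^2).
uc = sqrt(0.555^2 + 0.726^2 + 0.286^2)
uc = sqrt(0.308025 + 0.527076 + 0.081796)
uc = 0.9575

0.9575


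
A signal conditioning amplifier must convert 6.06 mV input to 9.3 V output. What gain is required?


Gain = Vout / Vin (converting to same units).
G = 9.3 V / 6.06 mV
G = 9300.0 mV / 6.06 mV
G = 1534.65

1534.65


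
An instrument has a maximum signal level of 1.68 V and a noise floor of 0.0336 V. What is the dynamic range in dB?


Dynamic range = 20 * log10(Vmax / Vnoise).
DR = 20 * log10(1.68 / 0.0336)
DR = 20 * log10(50.0)
DR = 33.98 dB

33.98 dB


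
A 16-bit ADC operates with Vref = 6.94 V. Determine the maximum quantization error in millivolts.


The maximum quantization error is +/- LSB/2.
LSB = Vref / 2^n = 6.94 / 65536 = 0.0001059 V
Max error = LSB / 2 = 0.0001059 / 2 = 5.295e-05 V
Max error = 0.0529 mV

0.0529 mV


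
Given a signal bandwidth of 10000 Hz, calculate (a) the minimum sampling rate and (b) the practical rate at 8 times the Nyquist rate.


By Nyquist theorem, fs_min = 2 * fmax.
fs_min = 2 * 10000 = 20000 Hz
Practical rate = 8 * fs_min = 8 * 20000 = 160000 Hz

fs_min = 20000 Hz, fs_practical = 160000 Hz


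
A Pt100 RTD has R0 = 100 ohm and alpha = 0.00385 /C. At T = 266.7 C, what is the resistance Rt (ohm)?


The RTD equation: Rt = R0 * (1 + alpha * T).
Rt = 100 * (1 + 0.00385 * 266.7)
Rt = 100 * (1 + 1.026795)
Rt = 100 * 2.026795
Rt = 202.679 ohm

202.679 ohm


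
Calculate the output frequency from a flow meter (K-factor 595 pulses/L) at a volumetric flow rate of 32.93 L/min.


Frequency = K * Q / 60 (converting L/min to L/s).
f = 595 * 32.93 / 60
f = 19593.35 / 60
f = 326.56 Hz

326.56 Hz


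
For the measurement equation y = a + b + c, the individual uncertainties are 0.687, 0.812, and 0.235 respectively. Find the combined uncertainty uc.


For a sum of independent quantities, uc = sqrt(u1^2 + u2^2 + u3^2).
uc = sqrt(0.687^2 + 0.812^2 + 0.235^2)
uc = sqrt(0.471969 + 0.659344 + 0.055225)
uc = 1.0893

1.0893


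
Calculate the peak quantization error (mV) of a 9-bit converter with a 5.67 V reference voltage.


The maximum quantization error is +/- LSB/2.
LSB = Vref / 2^n = 5.67 / 512 = 0.01107422 V
Max error = LSB / 2 = 0.01107422 / 2 = 0.00553711 V
Max error = 5.5371 mV

5.5371 mV


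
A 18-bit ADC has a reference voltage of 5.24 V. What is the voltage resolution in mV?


The resolution (LSB) of an ADC is Vref / 2^n.
LSB = 5.24 / 2^18
LSB = 5.24 / 262144
LSB = 1.999e-05 V = 0.01998901 mV

0.01998901 mV


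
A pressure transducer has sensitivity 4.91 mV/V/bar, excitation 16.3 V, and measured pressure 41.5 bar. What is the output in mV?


Output = sensitivity * Vex * P.
Vout = 4.91 * 16.3 * 41.5
Vout = 80.033 * 41.5
Vout = 3321.37 mV

3321.37 mV


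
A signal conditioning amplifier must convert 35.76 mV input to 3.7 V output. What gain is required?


Gain = Vout / Vin (converting to same units).
G = 3.7 V / 35.76 mV
G = 3700.0 mV / 35.76 mV
G = 103.47

103.47


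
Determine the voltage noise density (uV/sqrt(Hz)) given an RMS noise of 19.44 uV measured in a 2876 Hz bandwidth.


Noise spectral density = Vrms / sqrt(BW).
NSD = 19.44 / sqrt(2876)
NSD = 19.44 / 53.6284
NSD = 0.3625 uV/sqrt(Hz)

0.3625 uV/sqrt(Hz)


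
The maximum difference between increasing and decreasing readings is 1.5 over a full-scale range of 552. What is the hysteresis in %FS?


Hysteresis = (max difference / full scale) * 100%.
H = (1.5 / 552) * 100
H = 0.272 %FS

0.272 %FS


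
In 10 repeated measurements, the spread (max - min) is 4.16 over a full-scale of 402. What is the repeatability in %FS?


Repeatability = (spread / full scale) * 100%.
R = (4.16 / 402) * 100
R = 1.035 %FS

1.035 %FS


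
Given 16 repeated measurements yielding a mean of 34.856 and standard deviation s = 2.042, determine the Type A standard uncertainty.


The standard uncertainty for Type A evaluation is u = s / sqrt(n).
u = 2.042 / sqrt(16)
u = 2.042 / 4.0
u = 0.5105

0.5105


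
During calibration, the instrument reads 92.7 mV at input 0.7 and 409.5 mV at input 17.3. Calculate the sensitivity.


Sensitivity = (y2 - y1) / (x2 - x1).
S = (409.5 - 92.7) / (17.3 - 0.7)
S = 316.8 / 16.6
S = 19.0843 mV/unit

19.0843 mV/unit


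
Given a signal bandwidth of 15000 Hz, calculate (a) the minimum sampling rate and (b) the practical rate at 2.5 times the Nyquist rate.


By Nyquist theorem, fs_min = 2 * fmax.
fs_min = 2 * 15000 = 30000 Hz
Practical rate = 2.5 * fs_min = 2.5 * 30000 = 75000 Hz

fs_min = 30000 Hz, fs_practical = 75000 Hz


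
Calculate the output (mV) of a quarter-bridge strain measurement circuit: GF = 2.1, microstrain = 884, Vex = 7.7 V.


Quarter bridge output: Vout = (GF * epsilon * Vex) / 4.
Vout = (2.1 * 884e-6 * 7.7) / 4
Vout = 0.01429428 / 4 V
Vout = 0.00357357 V = 3.5736 mV

3.5736 mV


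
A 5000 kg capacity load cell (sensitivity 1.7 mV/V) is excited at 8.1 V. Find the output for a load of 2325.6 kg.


Vout = rated_output * Vex * (load / capacity).
Vout = 1.7 * 8.1 * (2325.6 / 5000)
Vout = 1.7 * 8.1 * 0.46512
Vout = 6.405 mV

6.405 mV


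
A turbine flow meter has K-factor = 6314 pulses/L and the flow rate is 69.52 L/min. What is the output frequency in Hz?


Frequency = K * Q / 60 (converting L/min to L/s).
f = 6314 * 69.52 / 60
f = 438949.28 / 60
f = 7315.82 Hz

7315.82 Hz


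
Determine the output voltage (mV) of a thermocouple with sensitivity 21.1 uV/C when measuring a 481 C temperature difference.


The thermocouple output V = sensitivity * dT.
V = 21.1 uV/C * 481 C
V = 10149.1 uV
V = 10.149 mV

10.149 mV


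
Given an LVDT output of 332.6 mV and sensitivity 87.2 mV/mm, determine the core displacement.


Displacement = Vout / sensitivity.
d = 332.6 / 87.2
d = 3.814 mm

3.814 mm


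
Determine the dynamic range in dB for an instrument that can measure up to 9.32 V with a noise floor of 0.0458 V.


Dynamic range = 20 * log10(Vmax / Vnoise).
DR = 20 * log10(9.32 / 0.0458)
DR = 20 * log10(203.49)
DR = 46.17 dB

46.17 dB


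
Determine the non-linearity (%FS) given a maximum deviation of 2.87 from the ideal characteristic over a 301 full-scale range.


Linearity error = (max deviation / full scale) * 100%.
Linearity = (2.87 / 301) * 100
Linearity = 0.953 %FS

0.953 %FS


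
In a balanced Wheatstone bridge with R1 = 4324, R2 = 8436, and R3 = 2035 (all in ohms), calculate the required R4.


At balance: R1*R4 = R2*R3, so R4 = R2*R3/R1.
R4 = 8436 * 2035 / 4324
R4 = 17167260 / 4324
R4 = 3970.23 ohm

3970.23 ohm


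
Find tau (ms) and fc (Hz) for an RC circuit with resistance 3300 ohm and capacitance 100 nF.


Time constant: tau = R * C.
tau = 3300 * 1.00e-07 = 0.00033 s
tau = 0.33 ms
Cutoff frequency: fc = 1 / (2*pi*R*C).
fc = 1 / (2*pi*0.00033) = 482.29 Hz

tau = 0.33 ms, fc = 482.29 Hz


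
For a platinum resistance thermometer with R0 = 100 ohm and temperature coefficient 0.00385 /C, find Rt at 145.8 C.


The RTD equation: Rt = R0 * (1 + alpha * T).
Rt = 100 * (1 + 0.00385 * 145.8)
Rt = 100 * (1 + 0.56133)
Rt = 100 * 1.56133
Rt = 156.133 ohm

156.133 ohm


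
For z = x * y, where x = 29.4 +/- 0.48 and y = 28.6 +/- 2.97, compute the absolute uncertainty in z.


For a product z = x*y, the relative uncertainty is:
uz/z = sqrt((ux/x)^2 + (uy/y)^2)
Relative uncertainties: ux/x = 0.48/29.4 = 0.016327
uy/y = 2.97/28.6 = 0.103846
z = 29.4 * 28.6 = 840.8
uz = 840.8 * sqrt(0.016327^2 + 0.103846^2) = 88.391

88.391


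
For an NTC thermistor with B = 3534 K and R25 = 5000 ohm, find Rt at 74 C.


NTC thermistor equation: Rt = R25 * exp(B * (1/T - 1/T25)).
T in Kelvin: 347.15 K, T25 = 298.15 K
1/T - 1/T25 = 1/347.15 - 1/298.15 = -0.00047342
B * (1/T - 1/T25) = 3534 * -0.00047342 = -1.6731
Rt = 5000 * exp(-1.6731) = 938.4 ohm

938.4 ohm


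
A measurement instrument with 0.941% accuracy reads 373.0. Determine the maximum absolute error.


Absolute error = (accuracy% / 100) * reading.
Error = (0.941 / 100) * 373.0
Error = 0.00941 * 373.0
Error = 3.5099

3.5099


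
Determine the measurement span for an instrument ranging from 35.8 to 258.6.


Span = upper range - lower range.
Span = 258.6 - (35.8)
Span = 222.8

222.8


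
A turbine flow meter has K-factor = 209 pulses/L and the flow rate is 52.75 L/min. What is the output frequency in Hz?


Frequency = K * Q / 60 (converting L/min to L/s).
f = 209 * 52.75 / 60
f = 11024.75 / 60
f = 183.75 Hz

183.75 Hz


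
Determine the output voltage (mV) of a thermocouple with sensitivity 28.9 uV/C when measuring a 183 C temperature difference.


The thermocouple output V = sensitivity * dT.
V = 28.9 uV/C * 183 C
V = 5288.7 uV
V = 5.289 mV

5.289 mV


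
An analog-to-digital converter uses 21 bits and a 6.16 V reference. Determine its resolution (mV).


The resolution (LSB) of an ADC is Vref / 2^n.
LSB = 6.16 / 2^21
LSB = 6.16 / 2097152
LSB = 2.94e-06 V = 0.00293732 mV

0.00293732 mV


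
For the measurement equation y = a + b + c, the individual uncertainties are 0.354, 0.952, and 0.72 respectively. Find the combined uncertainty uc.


For a sum of independent quantities, uc = sqrt(u1^2 + u2^2 + u3^2).
uc = sqrt(0.354^2 + 0.952^2 + 0.72^2)
uc = sqrt(0.125316 + 0.906304 + 0.5184)
uc = 1.245

1.245


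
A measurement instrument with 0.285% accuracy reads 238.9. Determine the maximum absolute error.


Absolute error = (accuracy% / 100) * reading.
Error = (0.285 / 100) * 238.9
Error = 0.00285 * 238.9
Error = 0.6809

0.6809


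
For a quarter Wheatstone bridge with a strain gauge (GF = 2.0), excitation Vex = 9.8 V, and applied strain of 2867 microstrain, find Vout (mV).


Quarter bridge output: Vout = (GF * epsilon * Vex) / 4.
Vout = (2.0 * 2867e-6 * 9.8) / 4
Vout = 0.0561932 / 4 V
Vout = 0.0140483 V = 14.0483 mV

14.0483 mV


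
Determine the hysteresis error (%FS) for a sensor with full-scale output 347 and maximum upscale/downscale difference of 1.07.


Hysteresis = (max difference / full scale) * 100%.
H = (1.07 / 347) * 100
H = 0.308 %FS

0.308 %FS


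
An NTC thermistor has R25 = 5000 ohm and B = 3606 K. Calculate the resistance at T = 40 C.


NTC thermistor equation: Rt = R25 * exp(B * (1/T - 1/T25)).
T in Kelvin: 313.15 K, T25 = 298.15 K
1/T - 1/T25 = 1/313.15 - 1/298.15 = -0.00016066
B * (1/T - 1/T25) = 3606 * -0.00016066 = -0.5793
Rt = 5000 * exp(-0.5793) = 2801.4 ohm

2801.4 ohm


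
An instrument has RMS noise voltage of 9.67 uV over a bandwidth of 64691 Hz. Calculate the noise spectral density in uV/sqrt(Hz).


Noise spectral density = Vrms / sqrt(BW).
NSD = 9.67 / sqrt(64691)
NSD = 9.67 / 254.3443
NSD = 0.038 uV/sqrt(Hz)

0.038 uV/sqrt(Hz)


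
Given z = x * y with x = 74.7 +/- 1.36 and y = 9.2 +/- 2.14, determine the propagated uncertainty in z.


For a product z = x*y, the relative uncertainty is:
uz/z = sqrt((ux/x)^2 + (uy/y)^2)
Relative uncertainties: ux/x = 1.36/74.7 = 0.018206
uy/y = 2.14/9.2 = 0.232609
z = 74.7 * 9.2 = 687.2
uz = 687.2 * sqrt(0.018206^2 + 0.232609^2) = 160.347

160.347


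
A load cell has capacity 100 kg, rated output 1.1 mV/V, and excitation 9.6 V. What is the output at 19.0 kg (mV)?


Vout = rated_output * Vex * (load / capacity).
Vout = 1.1 * 9.6 * (19.0 / 100)
Vout = 1.1 * 9.6 * 0.19
Vout = 2.006 mV

2.006 mV


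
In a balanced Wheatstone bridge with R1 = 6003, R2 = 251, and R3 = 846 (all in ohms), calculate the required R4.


At balance: R1*R4 = R2*R3, so R4 = R2*R3/R1.
R4 = 251 * 846 / 6003
R4 = 212346 / 6003
R4 = 35.37 ohm

35.37 ohm


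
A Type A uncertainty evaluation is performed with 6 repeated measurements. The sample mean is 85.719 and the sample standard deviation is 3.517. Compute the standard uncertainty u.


The standard uncertainty for Type A evaluation is u = s / sqrt(n).
u = 3.517 / sqrt(6)
u = 3.517 / 2.4495
u = 1.4358

1.4358


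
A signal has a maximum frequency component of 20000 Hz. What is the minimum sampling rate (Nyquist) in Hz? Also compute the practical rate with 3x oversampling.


By Nyquist theorem, fs_min = 2 * fmax.
fs_min = 2 * 20000 = 40000 Hz
Practical rate = 3 * fs_min = 3 * 40000 = 120000 Hz

fs_min = 40000 Hz, fs_practical = 120000 Hz


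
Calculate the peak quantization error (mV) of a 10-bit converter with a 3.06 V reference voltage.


The maximum quantization error is +/- LSB/2.
LSB = Vref / 2^n = 3.06 / 1024 = 0.00298828 V
Max error = LSB / 2 = 0.00298828 / 2 = 0.00149414 V
Max error = 1.4941 mV

1.4941 mV


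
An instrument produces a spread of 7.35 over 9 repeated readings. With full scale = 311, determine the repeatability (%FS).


Repeatability = (spread / full scale) * 100%.
R = (7.35 / 311) * 100
R = 2.363 %FS

2.363 %FS


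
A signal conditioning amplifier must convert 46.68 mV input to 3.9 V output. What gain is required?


Gain = Vout / Vin (converting to same units).
G = 3.9 V / 46.68 mV
G = 3900.0 mV / 46.68 mV
G = 83.55

83.55


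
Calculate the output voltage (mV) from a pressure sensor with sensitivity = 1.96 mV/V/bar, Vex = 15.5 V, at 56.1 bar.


Output = sensitivity * Vex * P.
Vout = 1.96 * 15.5 * 56.1
Vout = 30.38 * 56.1
Vout = 1704.32 mV

1704.32 mV


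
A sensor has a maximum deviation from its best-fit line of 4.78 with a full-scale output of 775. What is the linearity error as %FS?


Linearity error = (max deviation / full scale) * 100%.
Linearity = (4.78 / 775) * 100
Linearity = 0.617 %FS

0.617 %FS


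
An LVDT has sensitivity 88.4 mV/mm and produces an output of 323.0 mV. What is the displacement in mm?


Displacement = Vout / sensitivity.
d = 323.0 / 88.4
d = 3.654 mm

3.654 mm


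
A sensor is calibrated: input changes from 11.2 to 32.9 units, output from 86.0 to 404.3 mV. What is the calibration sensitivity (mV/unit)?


Sensitivity = (y2 - y1) / (x2 - x1).
S = (404.3 - 86.0) / (32.9 - 11.2)
S = 318.3 / 21.7
S = 14.6682 mV/unit

14.6682 mV/unit


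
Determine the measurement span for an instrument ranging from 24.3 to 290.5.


Span = upper range - lower range.
Span = 290.5 - (24.3)
Span = 266.2

266.2


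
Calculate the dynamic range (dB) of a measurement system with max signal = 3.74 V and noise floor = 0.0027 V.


Dynamic range = 20 * log10(Vmax / Vnoise).
DR = 20 * log10(3.74 / 0.0027)
DR = 20 * log10(1385.19)
DR = 62.83 dB

62.83 dB


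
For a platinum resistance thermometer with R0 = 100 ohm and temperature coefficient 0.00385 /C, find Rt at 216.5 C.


The RTD equation: Rt = R0 * (1 + alpha * T).
Rt = 100 * (1 + 0.00385 * 216.5)
Rt = 100 * (1 + 0.833525)
Rt = 100 * 1.833525
Rt = 183.353 ohm

183.353 ohm


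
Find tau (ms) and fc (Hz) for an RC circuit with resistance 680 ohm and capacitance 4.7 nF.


Time constant: tau = R * C.
tau = 680 * 4.70e-09 = 3.196e-06 s
tau = 0.0032 ms
Cutoff frequency: fc = 1 / (2*pi*R*C).
fc = 1 / (2*pi*3.196e-06) = 49798.17 Hz

tau = 0.0032 ms, fc = 49798.17 Hz


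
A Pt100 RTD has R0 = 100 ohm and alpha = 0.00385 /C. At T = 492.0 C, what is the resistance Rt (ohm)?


The RTD equation: Rt = R0 * (1 + alpha * T).
Rt = 100 * (1 + 0.00385 * 492.0)
Rt = 100 * (1 + 1.8942)
Rt = 100 * 2.8942
Rt = 289.42 ohm

289.42 ohm


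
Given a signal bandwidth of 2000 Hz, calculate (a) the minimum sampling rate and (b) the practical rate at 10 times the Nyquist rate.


By Nyquist theorem, fs_min = 2 * fmax.
fs_min = 2 * 2000 = 4000 Hz
Practical rate = 10 * fs_min = 10 * 4000 = 40000 Hz

fs_min = 4000 Hz, fs_practical = 40000 Hz


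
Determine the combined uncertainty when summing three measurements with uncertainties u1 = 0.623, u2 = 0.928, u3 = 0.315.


For a sum of independent quantities, uc = sqrt(u1^2 + u2^2 + u3^2).
uc = sqrt(0.623^2 + 0.928^2 + 0.315^2)
uc = sqrt(0.388129 + 0.861184 + 0.099225)
uc = 1.1613

1.1613


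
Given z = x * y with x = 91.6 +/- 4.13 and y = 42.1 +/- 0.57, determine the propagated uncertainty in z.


For a product z = x*y, the relative uncertainty is:
uz/z = sqrt((ux/x)^2 + (uy/y)^2)
Relative uncertainties: ux/x = 4.13/91.6 = 0.045087
uy/y = 0.57/42.1 = 0.013539
z = 91.6 * 42.1 = 3856.4
uz = 3856.4 * sqrt(0.045087^2 + 0.013539^2) = 181.543

181.543


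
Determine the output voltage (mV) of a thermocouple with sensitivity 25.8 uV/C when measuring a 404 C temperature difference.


The thermocouple output V = sensitivity * dT.
V = 25.8 uV/C * 404 C
V = 10423.2 uV
V = 10.423 mV

10.423 mV


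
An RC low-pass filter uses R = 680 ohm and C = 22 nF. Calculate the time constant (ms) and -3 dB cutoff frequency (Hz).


Time constant: tau = R * C.
tau = 680 * 2.20e-08 = 1.496e-05 s
tau = 0.015 ms
Cutoff frequency: fc = 1 / (2*pi*R*C).
fc = 1 / (2*pi*1.496e-05) = 10638.7 Hz

tau = 0.015 ms, fc = 10638.7 Hz


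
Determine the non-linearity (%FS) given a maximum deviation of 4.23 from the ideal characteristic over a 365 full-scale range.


Linearity error = (max deviation / full scale) * 100%.
Linearity = (4.23 / 365) * 100
Linearity = 1.159 %FS

1.159 %FS


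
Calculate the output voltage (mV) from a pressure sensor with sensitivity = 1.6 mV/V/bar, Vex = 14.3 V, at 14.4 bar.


Output = sensitivity * Vex * P.
Vout = 1.6 * 14.3 * 14.4
Vout = 22.88 * 14.4
Vout = 329.47 mV

329.47 mV


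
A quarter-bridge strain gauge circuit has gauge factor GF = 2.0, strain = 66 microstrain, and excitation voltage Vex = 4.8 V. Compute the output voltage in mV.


Quarter bridge output: Vout = (GF * epsilon * Vex) / 4.
Vout = (2.0 * 66e-6 * 4.8) / 4
Vout = 0.0006336 / 4 V
Vout = 0.0001584 V = 0.1584 mV

0.1584 mV


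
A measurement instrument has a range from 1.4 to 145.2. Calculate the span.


Span = upper range - lower range.
Span = 145.2 - (1.4)
Span = 143.8

143.8


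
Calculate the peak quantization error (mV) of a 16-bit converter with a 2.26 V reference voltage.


The maximum quantization error is +/- LSB/2.
LSB = Vref / 2^n = 2.26 / 65536 = 3.448e-05 V
Max error = LSB / 2 = 3.448e-05 / 2 = 1.724e-05 V
Max error = 0.0172 mV

0.0172 mV


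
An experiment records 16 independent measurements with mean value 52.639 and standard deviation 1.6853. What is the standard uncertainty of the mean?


The standard uncertainty for Type A evaluation is u = s / sqrt(n).
u = 1.6853 / sqrt(16)
u = 1.6853 / 4.0
u = 0.4213

0.4213


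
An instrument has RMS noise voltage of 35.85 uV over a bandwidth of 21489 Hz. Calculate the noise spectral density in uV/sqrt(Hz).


Noise spectral density = Vrms / sqrt(BW).
NSD = 35.85 / sqrt(21489)
NSD = 35.85 / 146.5913
NSD = 0.2446 uV/sqrt(Hz)

0.2446 uV/sqrt(Hz)


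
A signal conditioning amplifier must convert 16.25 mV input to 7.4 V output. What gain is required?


Gain = Vout / Vin (converting to same units).
G = 7.4 V / 16.25 mV
G = 7400.0 mV / 16.25 mV
G = 455.38

455.38


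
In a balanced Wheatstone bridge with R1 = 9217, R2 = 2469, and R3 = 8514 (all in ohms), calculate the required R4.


At balance: R1*R4 = R2*R3, so R4 = R2*R3/R1.
R4 = 2469 * 8514 / 9217
R4 = 21021066 / 9217
R4 = 2280.68 ohm

2280.68 ohm


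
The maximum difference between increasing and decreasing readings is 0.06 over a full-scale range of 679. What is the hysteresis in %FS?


Hysteresis = (max difference / full scale) * 100%.
H = (0.06 / 679) * 100
H = 0.009 %FS

0.009 %FS


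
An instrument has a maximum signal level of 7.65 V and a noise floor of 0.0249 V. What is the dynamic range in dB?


Dynamic range = 20 * log10(Vmax / Vnoise).
DR = 20 * log10(7.65 / 0.0249)
DR = 20 * log10(307.23)
DR = 49.75 dB

49.75 dB


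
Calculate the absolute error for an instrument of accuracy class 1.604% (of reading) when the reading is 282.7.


Absolute error = (accuracy% / 100) * reading.
Error = (1.604 / 100) * 282.7
Error = 0.01604 * 282.7
Error = 4.5345

4.5345


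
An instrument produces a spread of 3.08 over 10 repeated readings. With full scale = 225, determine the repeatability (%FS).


Repeatability = (spread / full scale) * 100%.
R = (3.08 / 225) * 100
R = 1.369 %FS

1.369 %FS


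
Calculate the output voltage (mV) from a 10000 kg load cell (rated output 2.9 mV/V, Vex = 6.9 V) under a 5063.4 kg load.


Vout = rated_output * Vex * (load / capacity).
Vout = 2.9 * 6.9 * (5063.4 / 10000)
Vout = 2.9 * 6.9 * 0.50634
Vout = 10.132 mV

10.132 mV


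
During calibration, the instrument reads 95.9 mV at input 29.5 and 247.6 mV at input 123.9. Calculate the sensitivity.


Sensitivity = (y2 - y1) / (x2 - x1).
S = (247.6 - 95.9) / (123.9 - 29.5)
S = 151.7 / 94.4
S = 1.607 mV/unit

1.607 mV/unit


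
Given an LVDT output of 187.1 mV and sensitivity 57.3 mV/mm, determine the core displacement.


Displacement = Vout / sensitivity.
d = 187.1 / 57.3
d = 3.265 mm

3.265 mm


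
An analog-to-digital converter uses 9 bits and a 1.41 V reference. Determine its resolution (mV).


The resolution (LSB) of an ADC is Vref / 2^n.
LSB = 1.41 / 2^9
LSB = 1.41 / 512
LSB = 0.00275391 V = 2.75390625 mV

2.75390625 mV


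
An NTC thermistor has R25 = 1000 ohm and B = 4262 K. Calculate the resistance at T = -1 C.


NTC thermistor equation: Rt = R25 * exp(B * (1/T - 1/T25)).
T in Kelvin: 272.15 K, T25 = 298.15 K
1/T - 1/T25 = 1/272.15 - 1/298.15 = 0.00032043
B * (1/T - 1/T25) = 4262 * 0.00032043 = 1.3657
Rt = 1000 * exp(1.3657) = 3918.3 ohm

3918.3 ohm


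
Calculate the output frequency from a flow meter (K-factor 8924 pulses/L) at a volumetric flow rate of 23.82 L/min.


Frequency = K * Q / 60 (converting L/min to L/s).
f = 8924 * 23.82 / 60
f = 212569.68 / 60
f = 3542.83 Hz

3542.83 Hz


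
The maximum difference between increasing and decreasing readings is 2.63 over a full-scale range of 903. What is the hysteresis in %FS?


Hysteresis = (max difference / full scale) * 100%.
H = (2.63 / 903) * 100
H = 0.291 %FS

0.291 %FS


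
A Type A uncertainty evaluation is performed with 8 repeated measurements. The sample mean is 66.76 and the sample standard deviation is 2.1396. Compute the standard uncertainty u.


The standard uncertainty for Type A evaluation is u = s / sqrt(n).
u = 2.1396 / sqrt(8)
u = 2.1396 / 2.8284
u = 0.7565

0.7565


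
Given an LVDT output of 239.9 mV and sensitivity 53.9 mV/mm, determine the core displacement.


Displacement = Vout / sensitivity.
d = 239.9 / 53.9
d = 4.451 mm

4.451 mm


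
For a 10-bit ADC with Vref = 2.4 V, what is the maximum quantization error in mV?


The maximum quantization error is +/- LSB/2.
LSB = Vref / 2^n = 2.4 / 1024 = 0.00234375 V
Max error = LSB / 2 = 0.00234375 / 2 = 0.00117187 V
Max error = 1.1719 mV

1.1719 mV


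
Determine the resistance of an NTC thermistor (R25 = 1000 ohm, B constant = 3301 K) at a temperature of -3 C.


NTC thermistor equation: Rt = R25 * exp(B * (1/T - 1/T25)).
T in Kelvin: 270.15 K, T25 = 298.15 K
1/T - 1/T25 = 1/270.15 - 1/298.15 = 0.00034763
B * (1/T - 1/T25) = 3301 * 0.00034763 = 1.1475
Rt = 1000 * exp(1.1475) = 3150.4 ohm

3150.4 ohm


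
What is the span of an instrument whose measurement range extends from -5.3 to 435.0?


Span = upper range - lower range.
Span = 435.0 - (-5.3)
Span = 440.3

440.3


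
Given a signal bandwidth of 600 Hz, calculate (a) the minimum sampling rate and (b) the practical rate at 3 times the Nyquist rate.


By Nyquist theorem, fs_min = 2 * fmax.
fs_min = 2 * 600 = 1200 Hz
Practical rate = 3 * fs_min = 3 * 1200 = 3600 Hz

fs_min = 1200 Hz, fs_practical = 3600 Hz


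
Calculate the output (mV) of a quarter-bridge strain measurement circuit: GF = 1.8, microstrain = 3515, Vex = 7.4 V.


Quarter bridge output: Vout = (GF * epsilon * Vex) / 4.
Vout = (1.8 * 3515e-6 * 7.4) / 4
Vout = 0.0468198 / 4 V
Vout = 0.01170495 V = 11.7049 mV

11.7049 mV


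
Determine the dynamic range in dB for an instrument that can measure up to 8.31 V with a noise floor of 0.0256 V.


Dynamic range = 20 * log10(Vmax / Vnoise).
DR = 20 * log10(8.31 / 0.0256)
DR = 20 * log10(324.61)
DR = 50.23 dB

50.23 dB


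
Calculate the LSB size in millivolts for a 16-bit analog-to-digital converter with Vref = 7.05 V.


The resolution (LSB) of an ADC is Vref / 2^n.
LSB = 7.05 / 2^16
LSB = 7.05 / 65536
LSB = 0.00010757 V = 0.10757446 mV

0.10757446 mV


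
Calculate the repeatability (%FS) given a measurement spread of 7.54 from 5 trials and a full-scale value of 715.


Repeatability = (spread / full scale) * 100%.
R = (7.54 / 715) * 100
R = 1.055 %FS

1.055 %FS


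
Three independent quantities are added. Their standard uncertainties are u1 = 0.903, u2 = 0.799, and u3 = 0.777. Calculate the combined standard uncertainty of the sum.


For a sum of independent quantities, uc = sqrt(u1^2 + u2^2 + u3^2).
uc = sqrt(0.903^2 + 0.799^2 + 0.777^2)
uc = sqrt(0.815409 + 0.638401 + 0.603729)
uc = 1.4344

1.4344


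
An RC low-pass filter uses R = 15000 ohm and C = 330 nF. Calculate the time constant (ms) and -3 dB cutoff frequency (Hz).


Time constant: tau = R * C.
tau = 15000 * 3.30e-07 = 0.00495 s
tau = 4.95 ms
Cutoff frequency: fc = 1 / (2*pi*R*C).
fc = 1 / (2*pi*0.00495) = 32.15 Hz

tau = 4.95 ms, fc = 32.15 Hz


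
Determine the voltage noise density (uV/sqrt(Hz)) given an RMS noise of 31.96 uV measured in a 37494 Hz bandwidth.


Noise spectral density = Vrms / sqrt(BW).
NSD = 31.96 / sqrt(37494)
NSD = 31.96 / 193.6337
NSD = 0.1651 uV/sqrt(Hz)

0.1651 uV/sqrt(Hz)


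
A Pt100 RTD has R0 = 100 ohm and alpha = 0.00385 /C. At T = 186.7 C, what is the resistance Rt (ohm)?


The RTD equation: Rt = R0 * (1 + alpha * T).
Rt = 100 * (1 + 0.00385 * 186.7)
Rt = 100 * (1 + 0.718795)
Rt = 100 * 1.718795
Rt = 171.88 ohm

171.88 ohm


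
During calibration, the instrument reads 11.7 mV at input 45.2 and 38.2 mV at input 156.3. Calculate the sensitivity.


Sensitivity = (y2 - y1) / (x2 - x1).
S = (38.2 - 11.7) / (156.3 - 45.2)
S = 26.5 / 111.1
S = 0.2385 mV/unit

0.2385 mV/unit


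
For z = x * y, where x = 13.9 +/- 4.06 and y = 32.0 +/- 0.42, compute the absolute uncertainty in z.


For a product z = x*y, the relative uncertainty is:
uz/z = sqrt((ux/x)^2 + (uy/y)^2)
Relative uncertainties: ux/x = 4.06/13.9 = 0.292086
uy/y = 0.42/32.0 = 0.013125
z = 13.9 * 32.0 = 444.8
uz = 444.8 * sqrt(0.292086^2 + 0.013125^2) = 130.051

130.051


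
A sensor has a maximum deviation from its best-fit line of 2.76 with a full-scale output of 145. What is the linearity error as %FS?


Linearity error = (max deviation / full scale) * 100%.
Linearity = (2.76 / 145) * 100
Linearity = 1.903 %FS

1.903 %FS


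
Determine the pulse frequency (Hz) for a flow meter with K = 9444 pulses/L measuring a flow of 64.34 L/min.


Frequency = K * Q / 60 (converting L/min to L/s).
f = 9444 * 64.34 / 60
f = 607626.96 / 60
f = 10127.12 Hz

10127.12 Hz


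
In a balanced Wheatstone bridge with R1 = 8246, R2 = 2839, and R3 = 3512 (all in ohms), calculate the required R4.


At balance: R1*R4 = R2*R3, so R4 = R2*R3/R1.
R4 = 2839 * 3512 / 8246
R4 = 9970568 / 8246
R4 = 1209.14 ohm

1209.14 ohm


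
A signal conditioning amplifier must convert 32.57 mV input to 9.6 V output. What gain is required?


Gain = Vout / Vin (converting to same units).
G = 9.6 V / 32.57 mV
G = 9600.0 mV / 32.57 mV
G = 294.75

294.75


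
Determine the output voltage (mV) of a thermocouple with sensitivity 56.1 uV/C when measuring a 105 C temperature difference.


The thermocouple output V = sensitivity * dT.
V = 56.1 uV/C * 105 C
V = 5890.5 uV
V = 5.891 mV

5.891 mV


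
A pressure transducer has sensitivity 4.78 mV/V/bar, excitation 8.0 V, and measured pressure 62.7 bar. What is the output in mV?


Output = sensitivity * Vex * P.
Vout = 4.78 * 8.0 * 62.7
Vout = 38.24 * 62.7
Vout = 2397.65 mV

2397.65 mV


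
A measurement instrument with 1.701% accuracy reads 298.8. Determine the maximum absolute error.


Absolute error = (accuracy% / 100) * reading.
Error = (1.701 / 100) * 298.8
Error = 0.01701 * 298.8
Error = 5.0826

5.0826


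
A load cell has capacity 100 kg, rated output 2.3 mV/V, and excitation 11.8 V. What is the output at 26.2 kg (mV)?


Vout = rated_output * Vex * (load / capacity).
Vout = 2.3 * 11.8 * (26.2 / 100)
Vout = 2.3 * 11.8 * 0.262
Vout = 7.111 mV

7.111 mV


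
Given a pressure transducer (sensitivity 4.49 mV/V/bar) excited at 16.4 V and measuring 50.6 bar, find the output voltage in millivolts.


Output = sensitivity * Vex * P.
Vout = 4.49 * 16.4 * 50.6
Vout = 73.636 * 50.6
Vout = 3725.98 mV

3725.98 mV
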